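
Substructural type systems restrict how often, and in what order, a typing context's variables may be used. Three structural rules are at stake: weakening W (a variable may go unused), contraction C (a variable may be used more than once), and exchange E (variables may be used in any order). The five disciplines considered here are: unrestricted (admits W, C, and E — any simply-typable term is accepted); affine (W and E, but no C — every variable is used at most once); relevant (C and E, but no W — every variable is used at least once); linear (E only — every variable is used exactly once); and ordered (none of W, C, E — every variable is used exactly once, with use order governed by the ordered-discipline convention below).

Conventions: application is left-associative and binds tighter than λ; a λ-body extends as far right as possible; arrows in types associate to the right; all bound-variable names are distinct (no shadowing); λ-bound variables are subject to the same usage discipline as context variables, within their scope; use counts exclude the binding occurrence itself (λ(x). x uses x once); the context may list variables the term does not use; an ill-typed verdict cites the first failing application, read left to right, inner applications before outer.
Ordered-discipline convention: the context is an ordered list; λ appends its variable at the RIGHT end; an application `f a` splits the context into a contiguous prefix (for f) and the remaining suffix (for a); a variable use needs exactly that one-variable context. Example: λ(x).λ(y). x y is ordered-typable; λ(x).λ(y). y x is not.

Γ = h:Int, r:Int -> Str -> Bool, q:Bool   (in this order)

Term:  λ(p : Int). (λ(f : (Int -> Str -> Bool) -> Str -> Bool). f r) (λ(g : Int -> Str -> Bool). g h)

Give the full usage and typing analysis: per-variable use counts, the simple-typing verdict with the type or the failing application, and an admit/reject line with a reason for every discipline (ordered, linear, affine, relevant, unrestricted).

variable uses: h=1, r=1, q=0, p (λ-bound)=0, f (λ-bound)=1, g (λ-bound)=1
order of uses: f, r, g, h
typing: well-typed — term : Int -> Str -> Bool
ordered: ✗, q, p never used (weakening)
linear: ✗, q, p never used (weakening)
affine: ✓, h, r, q, p, f, g: no repeats, contraction unneeded
relevant: ✗, q, p never used (weakening)
unrestricted: ✓, simply typable at Int -> Str -> Bool; W, C, E all held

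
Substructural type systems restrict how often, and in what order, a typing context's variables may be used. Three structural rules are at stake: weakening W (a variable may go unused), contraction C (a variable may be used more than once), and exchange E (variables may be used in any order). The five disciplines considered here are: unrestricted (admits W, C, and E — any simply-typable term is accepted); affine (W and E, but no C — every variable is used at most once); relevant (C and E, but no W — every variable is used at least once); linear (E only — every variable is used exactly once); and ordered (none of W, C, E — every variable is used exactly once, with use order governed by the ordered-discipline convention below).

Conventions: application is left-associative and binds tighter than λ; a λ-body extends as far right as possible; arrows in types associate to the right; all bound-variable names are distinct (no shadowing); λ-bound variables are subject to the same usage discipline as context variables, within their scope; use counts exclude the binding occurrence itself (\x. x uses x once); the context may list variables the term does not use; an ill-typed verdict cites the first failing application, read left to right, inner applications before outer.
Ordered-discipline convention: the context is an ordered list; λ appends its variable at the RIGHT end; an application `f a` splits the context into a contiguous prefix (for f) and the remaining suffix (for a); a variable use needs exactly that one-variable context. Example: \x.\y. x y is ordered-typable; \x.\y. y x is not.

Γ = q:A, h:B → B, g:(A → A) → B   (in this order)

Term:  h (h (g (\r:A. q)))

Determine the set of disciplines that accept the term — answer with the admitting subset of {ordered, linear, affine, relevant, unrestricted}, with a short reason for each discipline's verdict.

accepted by: unrestricted
variable uses: q ×1, h ×2, g ×1, r (bound) ×0
uses in reading order: h, h, g, q
typing: well-typed at B
ordered: ✗, needs contraction — h ×2; r left unused
linear: ✗, needs contraction — h ×2; r left unused
affine: ✗, needs contraction — h ×2
relevant: ✗, r left unused
unrestricted: ✓, typability at B is all that's needed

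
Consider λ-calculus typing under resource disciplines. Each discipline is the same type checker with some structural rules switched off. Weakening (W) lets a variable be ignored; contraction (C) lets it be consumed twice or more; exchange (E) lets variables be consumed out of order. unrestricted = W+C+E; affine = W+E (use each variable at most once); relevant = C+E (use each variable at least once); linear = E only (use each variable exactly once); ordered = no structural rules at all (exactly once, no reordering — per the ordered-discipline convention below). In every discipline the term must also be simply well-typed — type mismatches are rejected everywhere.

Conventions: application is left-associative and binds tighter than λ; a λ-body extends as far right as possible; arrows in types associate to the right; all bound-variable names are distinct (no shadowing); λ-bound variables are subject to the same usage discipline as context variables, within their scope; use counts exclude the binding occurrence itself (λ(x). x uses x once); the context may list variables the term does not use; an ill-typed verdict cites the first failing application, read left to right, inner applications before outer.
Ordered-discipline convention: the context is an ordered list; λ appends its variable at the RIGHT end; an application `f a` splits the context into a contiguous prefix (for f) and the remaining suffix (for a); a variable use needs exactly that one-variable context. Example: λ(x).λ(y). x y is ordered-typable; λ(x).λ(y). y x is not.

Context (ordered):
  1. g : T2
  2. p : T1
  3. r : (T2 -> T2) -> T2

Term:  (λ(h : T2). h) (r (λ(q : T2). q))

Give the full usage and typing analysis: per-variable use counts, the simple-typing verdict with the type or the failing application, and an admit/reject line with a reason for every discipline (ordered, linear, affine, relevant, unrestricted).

use counts: g: 0×, p: 0×, r: 1×, h (λ-bound): 1×, q (λ-bound): 1×
order of uses: h, r, q
typing: well-typed — term : T2
ordered ✗ (g, p left unused)
linear ✗ (g, p left unused)
affine ✓ (no duplicate uses among g, p, r, h, q)
relevant ✗ (g, p left unused)
unrestricted ✓ (well-typed at T2; no restrictions here)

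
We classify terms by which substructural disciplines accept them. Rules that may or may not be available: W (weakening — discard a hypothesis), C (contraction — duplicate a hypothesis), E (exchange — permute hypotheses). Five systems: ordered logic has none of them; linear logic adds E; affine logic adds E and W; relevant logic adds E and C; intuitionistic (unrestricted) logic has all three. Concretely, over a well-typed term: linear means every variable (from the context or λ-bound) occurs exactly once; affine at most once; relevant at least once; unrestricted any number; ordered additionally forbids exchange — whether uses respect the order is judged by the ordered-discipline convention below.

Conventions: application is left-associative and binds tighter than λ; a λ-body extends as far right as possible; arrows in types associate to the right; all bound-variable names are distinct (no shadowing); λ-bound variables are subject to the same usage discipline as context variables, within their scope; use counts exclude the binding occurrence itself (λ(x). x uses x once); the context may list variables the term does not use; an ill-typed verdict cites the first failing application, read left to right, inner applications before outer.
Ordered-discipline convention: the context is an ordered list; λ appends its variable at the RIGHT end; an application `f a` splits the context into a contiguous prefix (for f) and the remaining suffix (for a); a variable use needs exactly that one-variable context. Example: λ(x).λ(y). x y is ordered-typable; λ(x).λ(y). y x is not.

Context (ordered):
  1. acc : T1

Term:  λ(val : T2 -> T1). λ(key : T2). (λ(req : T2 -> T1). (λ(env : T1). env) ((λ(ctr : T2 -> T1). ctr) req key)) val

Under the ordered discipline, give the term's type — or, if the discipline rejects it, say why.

not well-typed under ordered — needs weakening: acc unused
usage: acc=0, val [bound]=1, key [bound]=1, req [bound]=1, env [bound]=1, ctr [bound]=1
uses in reading order: env, ctr, req, key, val
typing: well-typed — term : (T2 -> T1) -> T2 -> T1
per-discipline verdicts: ordered ✗ · linear ✗ · affine ✓ · relevant ✗ · unrestricted ✓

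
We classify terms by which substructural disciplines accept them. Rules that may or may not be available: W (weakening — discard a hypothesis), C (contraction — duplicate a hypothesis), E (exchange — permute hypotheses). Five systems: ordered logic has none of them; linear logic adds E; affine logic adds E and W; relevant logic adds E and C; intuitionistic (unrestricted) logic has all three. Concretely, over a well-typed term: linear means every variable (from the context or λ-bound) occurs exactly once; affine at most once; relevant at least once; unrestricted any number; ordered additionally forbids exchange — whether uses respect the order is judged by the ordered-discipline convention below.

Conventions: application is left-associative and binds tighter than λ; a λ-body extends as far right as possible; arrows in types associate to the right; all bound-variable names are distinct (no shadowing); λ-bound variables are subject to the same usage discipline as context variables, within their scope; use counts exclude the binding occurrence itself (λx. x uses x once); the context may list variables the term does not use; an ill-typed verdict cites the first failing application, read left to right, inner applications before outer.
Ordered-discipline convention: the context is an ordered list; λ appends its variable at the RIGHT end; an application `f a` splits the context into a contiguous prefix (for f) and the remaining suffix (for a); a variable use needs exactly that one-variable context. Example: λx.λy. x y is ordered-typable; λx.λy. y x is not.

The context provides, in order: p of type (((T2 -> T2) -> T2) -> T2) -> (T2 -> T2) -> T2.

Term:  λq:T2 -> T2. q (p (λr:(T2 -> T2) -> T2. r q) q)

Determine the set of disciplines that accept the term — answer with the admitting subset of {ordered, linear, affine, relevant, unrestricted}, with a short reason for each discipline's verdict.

accepted by: relevant, unrestricted
counts: p ×1, q (bound) ×3, r (bound) ×1
left-to-right use order: q, p, r, q, q
typing: well-typed — term : (T2 -> T2) -> T2
ordered ✗ (uses contraction: q ×3)
linear ✗ (uses contraction: q ×3)
affine ✗ (uses contraction: q ×3)
relevant ✓ (at least one use each (p, q, r))
unrestricted ✓ (typability at (T2 -> T2) -> T2 is all that's needed)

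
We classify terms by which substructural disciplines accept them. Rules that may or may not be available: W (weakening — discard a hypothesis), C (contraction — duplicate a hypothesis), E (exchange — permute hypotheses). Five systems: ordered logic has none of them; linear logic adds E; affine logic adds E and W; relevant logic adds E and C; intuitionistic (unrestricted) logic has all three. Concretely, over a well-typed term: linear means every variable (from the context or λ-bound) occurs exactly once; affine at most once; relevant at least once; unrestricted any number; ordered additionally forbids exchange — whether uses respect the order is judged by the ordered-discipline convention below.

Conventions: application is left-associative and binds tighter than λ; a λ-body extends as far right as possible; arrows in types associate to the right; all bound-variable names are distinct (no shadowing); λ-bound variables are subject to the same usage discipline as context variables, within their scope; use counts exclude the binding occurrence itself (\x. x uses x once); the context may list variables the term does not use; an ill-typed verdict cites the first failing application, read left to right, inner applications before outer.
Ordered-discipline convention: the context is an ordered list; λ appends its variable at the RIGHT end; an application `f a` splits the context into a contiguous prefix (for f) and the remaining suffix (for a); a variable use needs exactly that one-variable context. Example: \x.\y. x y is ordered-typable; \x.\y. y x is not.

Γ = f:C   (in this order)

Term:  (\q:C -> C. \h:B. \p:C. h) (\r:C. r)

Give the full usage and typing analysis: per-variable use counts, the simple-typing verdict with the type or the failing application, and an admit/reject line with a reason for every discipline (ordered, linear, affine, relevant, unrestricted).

use counts: f: 0; q [bound]: 0; h [bound]: 1; p [bound]: 0; r [bound]: 1
use order (left to right): h, r
typing: well-typed at B -> C -> B
ordered: ✗ — f, q, p left unused
linear: ✗ — f, q, p left unused
affine: ✓ — f, q, h, p, r: no repeats, contraction unneeded
relevant: ✗ — f, q, p left unused
unrestricted: ✓ — well-typed at B -> C -> B; no restrictions here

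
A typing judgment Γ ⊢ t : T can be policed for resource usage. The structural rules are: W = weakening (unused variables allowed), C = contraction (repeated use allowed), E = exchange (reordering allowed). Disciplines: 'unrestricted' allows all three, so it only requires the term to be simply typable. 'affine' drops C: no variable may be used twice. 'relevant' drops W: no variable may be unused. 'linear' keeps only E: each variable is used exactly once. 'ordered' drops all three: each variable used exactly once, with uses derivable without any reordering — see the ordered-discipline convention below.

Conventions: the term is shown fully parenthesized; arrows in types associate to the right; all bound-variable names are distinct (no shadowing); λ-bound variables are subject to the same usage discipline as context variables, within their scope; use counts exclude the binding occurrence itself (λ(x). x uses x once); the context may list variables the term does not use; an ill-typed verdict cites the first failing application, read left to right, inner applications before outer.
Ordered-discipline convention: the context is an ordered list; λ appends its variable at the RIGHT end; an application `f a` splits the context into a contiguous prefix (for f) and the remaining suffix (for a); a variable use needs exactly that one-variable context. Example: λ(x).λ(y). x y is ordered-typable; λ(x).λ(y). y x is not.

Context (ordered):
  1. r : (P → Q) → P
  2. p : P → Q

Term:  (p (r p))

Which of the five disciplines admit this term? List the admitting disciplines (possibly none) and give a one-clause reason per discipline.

admitted in: relevant, unrestricted
usage: r=1; p=2
left-to-right use order: p, r, p
typing: well-typed at Q
ordered: ✗, needs contraction — p ×2
linear: ✗, needs contraction — p ×2
affine: ✗, needs contraction — p ×2
relevant: ✓, at least one use each (r, p)
unrestricted: ✓, typability at Q is all that's needed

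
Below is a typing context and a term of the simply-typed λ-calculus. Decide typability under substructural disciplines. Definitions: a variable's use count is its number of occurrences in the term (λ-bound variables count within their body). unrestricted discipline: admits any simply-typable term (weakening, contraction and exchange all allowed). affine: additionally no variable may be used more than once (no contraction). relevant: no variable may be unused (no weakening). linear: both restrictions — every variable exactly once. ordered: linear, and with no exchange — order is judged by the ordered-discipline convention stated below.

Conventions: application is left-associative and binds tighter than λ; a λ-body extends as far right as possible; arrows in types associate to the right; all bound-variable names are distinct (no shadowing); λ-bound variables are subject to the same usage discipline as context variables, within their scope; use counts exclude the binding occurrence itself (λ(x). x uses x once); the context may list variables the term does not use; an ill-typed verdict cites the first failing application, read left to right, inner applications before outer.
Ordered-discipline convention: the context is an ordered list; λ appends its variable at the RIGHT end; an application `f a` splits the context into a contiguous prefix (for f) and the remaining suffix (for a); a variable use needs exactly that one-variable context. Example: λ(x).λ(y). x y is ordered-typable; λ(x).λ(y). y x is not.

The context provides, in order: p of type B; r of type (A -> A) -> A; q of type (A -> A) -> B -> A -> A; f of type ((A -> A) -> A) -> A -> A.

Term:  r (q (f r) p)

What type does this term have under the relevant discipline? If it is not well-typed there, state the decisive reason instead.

term : A
use counts: p ×1; r ×2; q ×1; f ×1
left-to-right use order: r, q, f, r, p
typing: ✓ — A
all disciplines: ordered ✗ | linear ✗ | affine ✗ | relevant ✓ | unrestricted ✓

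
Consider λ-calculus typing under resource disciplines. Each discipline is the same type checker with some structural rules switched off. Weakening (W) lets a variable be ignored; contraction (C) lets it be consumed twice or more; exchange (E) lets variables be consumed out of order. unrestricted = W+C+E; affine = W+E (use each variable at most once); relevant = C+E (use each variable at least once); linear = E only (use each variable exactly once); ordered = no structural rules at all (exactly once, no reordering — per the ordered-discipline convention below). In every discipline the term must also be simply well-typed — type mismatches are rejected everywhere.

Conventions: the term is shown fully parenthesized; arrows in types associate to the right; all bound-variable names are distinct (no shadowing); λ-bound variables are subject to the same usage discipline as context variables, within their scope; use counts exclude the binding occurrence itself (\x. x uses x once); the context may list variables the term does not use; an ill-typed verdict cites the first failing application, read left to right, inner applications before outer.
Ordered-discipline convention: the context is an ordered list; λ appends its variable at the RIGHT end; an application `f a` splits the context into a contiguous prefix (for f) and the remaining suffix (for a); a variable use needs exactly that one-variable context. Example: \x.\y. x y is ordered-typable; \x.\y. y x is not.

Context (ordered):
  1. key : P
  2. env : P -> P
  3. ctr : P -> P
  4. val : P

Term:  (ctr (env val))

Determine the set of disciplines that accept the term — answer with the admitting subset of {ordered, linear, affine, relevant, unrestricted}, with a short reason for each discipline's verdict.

admitted by: affine, unrestricted
variable uses: key ×0; env ×1; ctr ×1; val ×1
use order (left to right): ctr, env, val
typing: well-typed at P
ordered: ✗, needs weakening: key unused
linear: ✗, needs weakening: key unused
affine: ✓, key, env, ctr, val: no repeats, contraction unneeded
relevant: ✗, needs weakening: key unused
unrestricted: ✓, type-checks (P) and nothing is barred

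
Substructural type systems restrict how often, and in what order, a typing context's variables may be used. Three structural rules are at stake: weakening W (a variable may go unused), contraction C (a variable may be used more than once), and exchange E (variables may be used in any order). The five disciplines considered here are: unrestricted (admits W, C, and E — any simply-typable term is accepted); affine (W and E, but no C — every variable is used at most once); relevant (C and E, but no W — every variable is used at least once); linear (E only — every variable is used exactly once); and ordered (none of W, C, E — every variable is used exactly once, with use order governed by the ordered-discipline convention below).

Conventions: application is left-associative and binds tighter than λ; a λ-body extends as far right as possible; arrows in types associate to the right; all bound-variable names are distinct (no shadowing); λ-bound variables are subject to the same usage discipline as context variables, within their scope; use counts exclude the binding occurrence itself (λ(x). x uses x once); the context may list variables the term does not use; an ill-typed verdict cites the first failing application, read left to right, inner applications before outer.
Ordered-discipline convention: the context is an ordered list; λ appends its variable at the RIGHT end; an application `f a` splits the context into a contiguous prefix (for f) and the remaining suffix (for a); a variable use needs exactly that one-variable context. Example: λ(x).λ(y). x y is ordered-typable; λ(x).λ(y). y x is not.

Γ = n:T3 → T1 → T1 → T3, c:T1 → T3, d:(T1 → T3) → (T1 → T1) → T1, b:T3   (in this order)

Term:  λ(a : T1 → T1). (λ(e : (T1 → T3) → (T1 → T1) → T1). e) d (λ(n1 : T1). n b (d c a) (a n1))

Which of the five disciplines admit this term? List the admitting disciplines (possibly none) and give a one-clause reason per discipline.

accepted by: relevant, unrestricted
counts: n: 1×; c: 1×; d: 2×; b: 1×; a (λ-bound): 2×; e (λ-bound): 1×; n1 (λ-bound): 1×
order of uses: e, d, n, b, d, c, a, a, n1
typing: well-typed — term : (T1 → T1) → (T1 → T1) → T1
ordered: ✗, uses contraction: d ×2, a ×2
linear: ✗, uses contraction: d ×2, a ×2
affine: ✗, uses contraction: d ×2, a ×2
relevant: ✓, at least one use each (n, c, d, b, a, e, n1)
unrestricted: ✓, typability at (T1 → T1) → (T1 → T1) → T1 is all that's needed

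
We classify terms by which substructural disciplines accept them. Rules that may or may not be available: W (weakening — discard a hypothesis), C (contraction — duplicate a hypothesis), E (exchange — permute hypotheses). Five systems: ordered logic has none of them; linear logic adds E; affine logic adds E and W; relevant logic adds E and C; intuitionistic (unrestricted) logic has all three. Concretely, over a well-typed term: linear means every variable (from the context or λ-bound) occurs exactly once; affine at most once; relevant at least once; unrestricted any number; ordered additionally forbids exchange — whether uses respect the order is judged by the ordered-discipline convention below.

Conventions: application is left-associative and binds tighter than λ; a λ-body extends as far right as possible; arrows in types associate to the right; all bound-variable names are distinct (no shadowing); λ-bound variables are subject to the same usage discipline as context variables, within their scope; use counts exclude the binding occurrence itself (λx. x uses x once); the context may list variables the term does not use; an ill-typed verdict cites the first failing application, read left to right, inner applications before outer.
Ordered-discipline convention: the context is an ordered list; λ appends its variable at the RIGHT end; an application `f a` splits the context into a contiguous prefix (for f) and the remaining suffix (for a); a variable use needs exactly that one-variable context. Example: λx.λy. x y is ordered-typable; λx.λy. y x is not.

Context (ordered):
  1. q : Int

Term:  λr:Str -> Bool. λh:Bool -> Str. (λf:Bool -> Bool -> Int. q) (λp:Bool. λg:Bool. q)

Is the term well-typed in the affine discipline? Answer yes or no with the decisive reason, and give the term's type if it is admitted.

no — uses contraction: q ×2
use counts: q=2; r [bound]=0; h [bound]=0; f [bound]=0; p [bound]=0; g [bound]=0
uses in reading order: q, q
typing: well-typed — term : (Str -> Bool) -> (Bool -> Str) -> Int
all disciplines: ordered ✗; linear ✗; affine ✗; relevant ✗; unrestricted ✓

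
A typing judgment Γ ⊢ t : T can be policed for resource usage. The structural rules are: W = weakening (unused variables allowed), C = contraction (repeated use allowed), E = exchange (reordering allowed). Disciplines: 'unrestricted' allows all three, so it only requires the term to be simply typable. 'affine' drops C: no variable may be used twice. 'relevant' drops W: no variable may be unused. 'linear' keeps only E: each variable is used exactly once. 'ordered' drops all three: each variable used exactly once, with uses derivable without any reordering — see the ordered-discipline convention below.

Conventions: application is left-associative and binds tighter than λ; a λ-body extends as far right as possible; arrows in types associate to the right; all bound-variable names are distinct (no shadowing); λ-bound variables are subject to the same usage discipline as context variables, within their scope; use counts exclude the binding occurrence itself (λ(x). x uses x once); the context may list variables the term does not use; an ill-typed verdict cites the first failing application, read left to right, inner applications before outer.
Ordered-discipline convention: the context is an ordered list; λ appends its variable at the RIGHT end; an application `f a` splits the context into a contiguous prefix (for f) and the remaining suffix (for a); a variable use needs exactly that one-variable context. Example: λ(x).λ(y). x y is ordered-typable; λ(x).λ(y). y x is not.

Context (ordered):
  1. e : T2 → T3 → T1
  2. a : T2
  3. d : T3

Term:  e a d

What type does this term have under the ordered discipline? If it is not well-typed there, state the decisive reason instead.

term : T1
variable uses: e: 1×, a: 1×, d: 1×
left-to-right use order: e, a, d
typing: well-typed — term : T1
per-discipline verdicts: ordered ✓ | linear ✓ | affine ✓ | relevant ✓ | unrestricted ✓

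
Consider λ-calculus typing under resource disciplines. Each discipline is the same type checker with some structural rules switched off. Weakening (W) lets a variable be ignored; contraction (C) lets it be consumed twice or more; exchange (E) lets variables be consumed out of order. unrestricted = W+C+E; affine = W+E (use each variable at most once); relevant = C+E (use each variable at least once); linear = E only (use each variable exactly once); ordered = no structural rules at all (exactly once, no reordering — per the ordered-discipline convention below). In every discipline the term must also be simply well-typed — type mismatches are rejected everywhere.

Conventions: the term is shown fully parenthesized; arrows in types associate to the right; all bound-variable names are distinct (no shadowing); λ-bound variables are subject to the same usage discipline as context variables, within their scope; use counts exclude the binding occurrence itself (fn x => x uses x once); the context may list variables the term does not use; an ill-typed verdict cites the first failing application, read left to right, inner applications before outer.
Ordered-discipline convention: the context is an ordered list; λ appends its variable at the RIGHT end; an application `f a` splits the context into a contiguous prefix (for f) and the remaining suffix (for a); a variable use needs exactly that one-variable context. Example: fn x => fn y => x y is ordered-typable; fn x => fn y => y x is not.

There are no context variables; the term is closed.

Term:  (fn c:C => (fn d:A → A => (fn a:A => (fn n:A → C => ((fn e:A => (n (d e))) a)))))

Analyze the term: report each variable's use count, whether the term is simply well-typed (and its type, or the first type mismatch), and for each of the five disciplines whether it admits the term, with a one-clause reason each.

variable uses: c [bound]: 0×; d [bound]: 1×; a [bound]: 1×; n [bound]: 1×; e [bound]: 1×
order of uses: n, d, e, a
typing: the term checks, with type C → (A → A) → A → (A → C) → C
ordered ✗ (needs weakening: c unused)
linear ✗ (needs weakening: c unused)
affine ✓ (no duplicate uses among c, d, a, n, e)
relevant ✗ (needs weakening: c unused)
unrestricted ✓ (typability at C → (A → A) → A → (A → C) → C is all that's needed)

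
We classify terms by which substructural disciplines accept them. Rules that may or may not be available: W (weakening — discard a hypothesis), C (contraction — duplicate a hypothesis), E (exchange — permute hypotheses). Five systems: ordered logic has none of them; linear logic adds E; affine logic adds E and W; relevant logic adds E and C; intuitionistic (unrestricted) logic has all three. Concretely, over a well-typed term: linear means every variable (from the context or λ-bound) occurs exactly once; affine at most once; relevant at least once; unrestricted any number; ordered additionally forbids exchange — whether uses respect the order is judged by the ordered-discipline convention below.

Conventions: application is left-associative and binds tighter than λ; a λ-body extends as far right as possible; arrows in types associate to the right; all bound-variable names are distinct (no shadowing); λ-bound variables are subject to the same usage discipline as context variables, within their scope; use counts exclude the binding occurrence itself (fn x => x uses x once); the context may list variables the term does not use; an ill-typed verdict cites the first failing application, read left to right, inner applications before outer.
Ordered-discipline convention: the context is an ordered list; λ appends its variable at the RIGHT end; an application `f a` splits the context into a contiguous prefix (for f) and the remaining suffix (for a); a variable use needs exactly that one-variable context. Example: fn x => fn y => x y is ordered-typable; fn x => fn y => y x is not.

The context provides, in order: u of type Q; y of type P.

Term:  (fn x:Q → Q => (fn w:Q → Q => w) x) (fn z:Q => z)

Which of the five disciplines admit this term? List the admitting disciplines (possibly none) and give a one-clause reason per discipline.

admitted in: affine, unrestricted
counts: u=0, y=0, x [bound]=1, w [bound]=1, z [bound]=1
use order (left to right): w, x, z
typing: the term checks, with type Q → Q
ordered ✗ (unused: u, y — weakening required)
linear ✗ (unused: u, y — weakening required)
affine ✓ (at most one use each (u, y, x, w, z))
relevant ✗ (unused: u, y — weakening required)
unrestricted ✓ (well-typed at Q → Q; no restrictions here)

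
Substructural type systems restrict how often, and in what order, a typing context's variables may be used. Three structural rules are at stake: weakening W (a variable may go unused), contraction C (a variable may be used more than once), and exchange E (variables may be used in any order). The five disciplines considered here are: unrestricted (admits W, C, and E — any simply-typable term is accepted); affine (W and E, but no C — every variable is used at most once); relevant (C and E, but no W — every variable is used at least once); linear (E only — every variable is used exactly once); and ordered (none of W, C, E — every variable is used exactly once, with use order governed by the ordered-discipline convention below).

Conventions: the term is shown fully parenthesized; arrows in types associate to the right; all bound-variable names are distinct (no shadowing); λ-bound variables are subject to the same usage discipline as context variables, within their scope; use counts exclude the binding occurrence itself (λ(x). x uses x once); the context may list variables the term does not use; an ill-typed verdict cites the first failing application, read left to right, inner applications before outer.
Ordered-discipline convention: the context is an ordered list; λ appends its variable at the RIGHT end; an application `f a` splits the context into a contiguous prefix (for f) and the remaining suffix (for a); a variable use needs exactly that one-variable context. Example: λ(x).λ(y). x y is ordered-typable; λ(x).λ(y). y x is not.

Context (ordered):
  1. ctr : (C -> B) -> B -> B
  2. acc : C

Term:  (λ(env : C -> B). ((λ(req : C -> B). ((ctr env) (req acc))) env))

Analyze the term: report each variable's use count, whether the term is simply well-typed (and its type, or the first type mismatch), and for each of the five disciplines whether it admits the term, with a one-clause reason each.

usage: ctr ×1, acc ×1, env (λ-bound) ×2, req (λ-bound) ×1
use order (left to right): ctr, env, req, acc, env
typing: well-typed — term : (C -> B) -> B
ordered: ✗ — env ×2 used more than once (contraction)
linear: ✗ — env ×2 used more than once (contraction)
affine: ✗ — env ×2 used more than once (contraction)
relevant: ✓ — every one of ctr, acc, env, req appears
unrestricted: ✓ — well-typed at (C -> B) -> B; no restrictions here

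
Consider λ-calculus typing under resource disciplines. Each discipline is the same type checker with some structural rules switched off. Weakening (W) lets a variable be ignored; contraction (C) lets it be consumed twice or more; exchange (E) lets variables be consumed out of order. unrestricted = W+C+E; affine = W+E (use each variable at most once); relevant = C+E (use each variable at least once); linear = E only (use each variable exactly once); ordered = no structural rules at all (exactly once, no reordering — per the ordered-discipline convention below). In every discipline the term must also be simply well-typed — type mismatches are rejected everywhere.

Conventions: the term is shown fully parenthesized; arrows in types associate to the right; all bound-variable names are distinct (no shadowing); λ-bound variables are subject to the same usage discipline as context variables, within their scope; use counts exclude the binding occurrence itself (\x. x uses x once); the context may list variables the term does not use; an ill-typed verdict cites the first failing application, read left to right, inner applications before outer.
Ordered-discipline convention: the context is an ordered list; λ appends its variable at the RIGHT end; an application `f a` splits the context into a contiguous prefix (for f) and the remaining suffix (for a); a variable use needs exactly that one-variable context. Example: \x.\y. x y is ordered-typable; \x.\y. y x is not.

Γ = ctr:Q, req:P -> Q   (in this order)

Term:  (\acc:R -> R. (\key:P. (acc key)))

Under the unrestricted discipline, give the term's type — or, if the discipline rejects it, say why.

not well-typed under unrestricted — fails simple typing
usage: ctr: 0×, req: 0×, acc (λ-bound): 1×, key (λ-bound): 1×
left-to-right use order: acc, key
typing: ill-typed: a function awaiting R gets P
per-discipline verdicts: ordered ✗, linear ✗, affine ✗, relevant ✗, unrestricted ✗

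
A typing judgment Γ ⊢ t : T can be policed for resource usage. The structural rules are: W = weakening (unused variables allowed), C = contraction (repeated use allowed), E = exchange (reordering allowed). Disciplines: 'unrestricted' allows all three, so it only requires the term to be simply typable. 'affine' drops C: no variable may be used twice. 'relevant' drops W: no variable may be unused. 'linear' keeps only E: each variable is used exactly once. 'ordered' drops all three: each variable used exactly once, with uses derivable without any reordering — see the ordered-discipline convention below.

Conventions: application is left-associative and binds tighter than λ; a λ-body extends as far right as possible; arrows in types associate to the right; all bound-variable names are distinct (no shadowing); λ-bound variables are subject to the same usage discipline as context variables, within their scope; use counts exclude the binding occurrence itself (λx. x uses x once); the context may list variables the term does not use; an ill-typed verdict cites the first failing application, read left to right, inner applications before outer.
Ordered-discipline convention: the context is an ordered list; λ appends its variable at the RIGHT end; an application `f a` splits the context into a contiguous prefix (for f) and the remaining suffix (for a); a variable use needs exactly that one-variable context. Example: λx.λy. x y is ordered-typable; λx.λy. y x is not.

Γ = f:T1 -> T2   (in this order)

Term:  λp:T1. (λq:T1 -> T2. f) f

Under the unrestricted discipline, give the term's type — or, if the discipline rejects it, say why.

term : T1 -> T1 -> T2
counts: f ×2, p [bound] ×0, q [bound] ×0
use order (left to right): f, f
typing: well-typed at T1 -> T1 -> T2
across the five disciplines: ordered ✗; linear ✗; affine ✗; relevant ✗; unrestricted ✓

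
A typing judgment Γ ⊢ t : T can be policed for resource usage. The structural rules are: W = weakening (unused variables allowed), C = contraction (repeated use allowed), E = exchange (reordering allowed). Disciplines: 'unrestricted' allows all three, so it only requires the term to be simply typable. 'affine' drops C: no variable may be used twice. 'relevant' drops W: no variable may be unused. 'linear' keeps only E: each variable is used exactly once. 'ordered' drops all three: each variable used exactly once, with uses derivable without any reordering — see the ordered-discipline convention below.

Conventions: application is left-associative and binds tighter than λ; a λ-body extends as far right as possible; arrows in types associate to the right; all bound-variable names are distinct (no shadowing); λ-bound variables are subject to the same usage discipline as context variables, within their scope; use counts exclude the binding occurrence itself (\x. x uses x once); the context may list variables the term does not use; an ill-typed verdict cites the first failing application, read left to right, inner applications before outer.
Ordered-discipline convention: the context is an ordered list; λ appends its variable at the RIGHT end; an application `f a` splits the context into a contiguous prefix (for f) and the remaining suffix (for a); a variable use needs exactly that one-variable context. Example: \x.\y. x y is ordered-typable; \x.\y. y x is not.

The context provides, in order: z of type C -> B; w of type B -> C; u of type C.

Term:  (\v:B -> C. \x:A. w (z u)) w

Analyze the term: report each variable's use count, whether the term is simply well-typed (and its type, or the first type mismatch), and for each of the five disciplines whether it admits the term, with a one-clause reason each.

variable uses: z=1, w=2, u=1, v [bound]=0, x [bound]=0
order of uses: w, z, u, w
typing: well-typed at A -> C
ordered ✗ (w ×2 used more than once (contraction); unused: v, x — weakening required)
linear ✗ (w ×2 used more than once (contraction); unused: v, x — weakening required)
affine ✗ (w ×2 used more than once (contraction))
relevant ✗ (unused: v, x — weakening required)
unrestricted ✓ (well-typed at A -> C; no restrictions here)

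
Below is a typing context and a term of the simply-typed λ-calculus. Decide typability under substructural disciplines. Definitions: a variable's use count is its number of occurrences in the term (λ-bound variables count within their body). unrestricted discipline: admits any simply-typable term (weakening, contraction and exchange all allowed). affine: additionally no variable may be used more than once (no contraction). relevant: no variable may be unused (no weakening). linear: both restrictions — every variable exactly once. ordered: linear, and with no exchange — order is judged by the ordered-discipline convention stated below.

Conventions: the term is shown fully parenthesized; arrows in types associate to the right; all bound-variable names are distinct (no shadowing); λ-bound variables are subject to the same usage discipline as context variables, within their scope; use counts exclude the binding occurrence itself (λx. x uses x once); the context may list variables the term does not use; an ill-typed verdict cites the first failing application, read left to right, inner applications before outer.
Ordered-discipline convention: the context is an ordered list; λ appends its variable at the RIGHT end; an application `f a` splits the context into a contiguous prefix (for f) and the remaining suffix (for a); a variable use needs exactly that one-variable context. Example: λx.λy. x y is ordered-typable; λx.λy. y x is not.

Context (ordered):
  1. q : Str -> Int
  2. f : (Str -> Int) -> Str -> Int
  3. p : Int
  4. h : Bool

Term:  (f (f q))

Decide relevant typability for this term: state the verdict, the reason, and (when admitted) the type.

no — p, h left unused
use counts: q=1; f=2; p=0; h=0
order of uses: f, f, q
typing: the term checks, with type Str -> Int
all disciplines: ordered ✗ | linear ✗ | affine ✗ | relevant ✗ | unrestricted ✓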